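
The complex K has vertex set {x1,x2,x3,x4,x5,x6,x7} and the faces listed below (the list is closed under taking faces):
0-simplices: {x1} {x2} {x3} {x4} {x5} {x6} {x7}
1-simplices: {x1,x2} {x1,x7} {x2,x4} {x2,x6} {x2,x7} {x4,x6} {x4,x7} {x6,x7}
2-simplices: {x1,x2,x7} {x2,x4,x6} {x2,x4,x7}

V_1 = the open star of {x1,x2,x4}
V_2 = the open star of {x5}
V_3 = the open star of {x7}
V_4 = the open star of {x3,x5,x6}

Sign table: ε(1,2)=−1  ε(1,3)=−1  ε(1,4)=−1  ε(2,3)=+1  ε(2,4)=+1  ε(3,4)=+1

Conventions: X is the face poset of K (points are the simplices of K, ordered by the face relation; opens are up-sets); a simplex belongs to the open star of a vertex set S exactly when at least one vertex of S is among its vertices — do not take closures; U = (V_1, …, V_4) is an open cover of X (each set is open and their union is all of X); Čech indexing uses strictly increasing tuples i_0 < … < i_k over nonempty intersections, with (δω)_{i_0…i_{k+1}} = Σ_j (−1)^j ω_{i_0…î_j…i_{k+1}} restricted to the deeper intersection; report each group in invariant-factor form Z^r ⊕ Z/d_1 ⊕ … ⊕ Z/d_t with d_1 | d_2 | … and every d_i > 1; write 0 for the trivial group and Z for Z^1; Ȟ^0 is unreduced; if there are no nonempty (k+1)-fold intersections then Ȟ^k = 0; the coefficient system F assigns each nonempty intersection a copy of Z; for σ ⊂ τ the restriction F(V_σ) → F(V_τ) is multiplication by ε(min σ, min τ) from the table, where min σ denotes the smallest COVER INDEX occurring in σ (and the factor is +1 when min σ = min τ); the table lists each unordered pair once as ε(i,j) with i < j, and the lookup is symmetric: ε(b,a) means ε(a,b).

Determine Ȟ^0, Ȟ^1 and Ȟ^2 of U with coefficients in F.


nonempty intersections:
  V1={{x1},{x2},{x4},{x1,x2},{x1,x7},{x2,x4},{x2,x6},{x2,x7},{x4,x6},{x4,x7},{x1,x2,x7},{x2,x4,x6},{x2,x4,x7}} V2={{x5}} V3={{x7},{x1,x7},{x2,x7},{x4,x7},{x6,x7},{x1,x2,x7},{x2,x4,x7}} V4={{x3},{x5},{x6},{x2,x6},{x4,x6},{x6,x7},{x2,x4,x6}}
  V13={{x1,x7},{x2,x7},{x4,x7},{x1,x2,x7},{x2,x4,x7}} V14={{x2,x6},{x4,x6},{x2,x4,x6}} V24={{x5}} V34={{x6,x7}}
C dims 4,4; δ0: rk 3, SNF 1^3
Ȟ^0: (4−3)−0=1 ⇒ Z
Ȟ^1: (4−0)−3=1 ⇒ Z
Ȟ^2: (0−0)−0=0 ⇒ 0

Ȟ^0 = Z,  Ȟ^1 = Z,  Ȟ^2 = 0


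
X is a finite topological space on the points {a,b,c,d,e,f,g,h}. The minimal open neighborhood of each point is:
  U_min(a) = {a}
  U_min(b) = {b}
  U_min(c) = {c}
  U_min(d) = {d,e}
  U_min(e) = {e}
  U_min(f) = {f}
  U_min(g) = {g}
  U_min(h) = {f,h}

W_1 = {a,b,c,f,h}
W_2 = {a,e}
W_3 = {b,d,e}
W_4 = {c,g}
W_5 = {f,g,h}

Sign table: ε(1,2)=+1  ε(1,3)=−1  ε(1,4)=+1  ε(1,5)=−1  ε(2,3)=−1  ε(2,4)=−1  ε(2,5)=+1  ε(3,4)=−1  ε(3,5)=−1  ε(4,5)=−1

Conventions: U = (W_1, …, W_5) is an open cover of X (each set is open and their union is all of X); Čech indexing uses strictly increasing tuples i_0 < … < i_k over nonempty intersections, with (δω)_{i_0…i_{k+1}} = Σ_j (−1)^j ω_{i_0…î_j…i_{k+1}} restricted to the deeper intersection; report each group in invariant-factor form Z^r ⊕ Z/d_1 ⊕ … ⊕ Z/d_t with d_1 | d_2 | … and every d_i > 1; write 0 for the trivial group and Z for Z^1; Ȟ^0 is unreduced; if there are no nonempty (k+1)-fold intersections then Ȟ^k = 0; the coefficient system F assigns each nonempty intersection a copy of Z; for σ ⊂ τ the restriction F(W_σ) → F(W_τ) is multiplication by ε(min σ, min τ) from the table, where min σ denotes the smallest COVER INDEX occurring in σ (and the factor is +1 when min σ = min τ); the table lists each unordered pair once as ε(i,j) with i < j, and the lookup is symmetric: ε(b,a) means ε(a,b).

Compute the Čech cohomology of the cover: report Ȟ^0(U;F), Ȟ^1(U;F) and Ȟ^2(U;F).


nonempty intersections:
  W12={a} W13={b} W14={c} W15={f,h} W23={e} W45={g}
C dims 5,6; δ0: rk 4, SNF 1^4
Ȟ^0: (5−4)−0=1 ⇒ Z
Ȟ^1: (6−0)−4=2 ⇒ Z^2
Ȟ^2: (0−0)−0=0 ⇒ 0

Ȟ^0 ≅ Z; Ȟ^1 ≅ Z^2; Ȟ^2 ≅ 0


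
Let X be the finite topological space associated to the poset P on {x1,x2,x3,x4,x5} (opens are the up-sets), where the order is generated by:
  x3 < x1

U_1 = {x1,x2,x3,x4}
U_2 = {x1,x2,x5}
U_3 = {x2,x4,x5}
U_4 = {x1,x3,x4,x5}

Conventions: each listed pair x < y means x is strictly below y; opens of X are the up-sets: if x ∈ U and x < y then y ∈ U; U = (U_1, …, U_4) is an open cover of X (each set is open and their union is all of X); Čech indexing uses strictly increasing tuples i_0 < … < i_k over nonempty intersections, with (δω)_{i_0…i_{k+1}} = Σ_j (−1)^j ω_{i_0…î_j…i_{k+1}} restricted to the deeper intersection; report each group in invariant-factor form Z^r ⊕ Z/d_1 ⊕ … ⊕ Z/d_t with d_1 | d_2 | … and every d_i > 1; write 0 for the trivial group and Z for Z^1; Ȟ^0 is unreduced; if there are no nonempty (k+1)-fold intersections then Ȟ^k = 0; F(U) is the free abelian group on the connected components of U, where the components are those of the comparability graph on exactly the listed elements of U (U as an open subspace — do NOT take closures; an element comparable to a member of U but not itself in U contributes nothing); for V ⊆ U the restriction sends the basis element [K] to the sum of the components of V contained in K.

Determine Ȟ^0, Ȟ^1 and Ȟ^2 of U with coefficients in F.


cover nerve:
  U12={x1,x2} U13={x2,x4} U14={x1,x3,x4} U23={x2,x5} U24={x1,x5} U34={x4,x5}
  U123={x2} U124={x1} U134={x4} U234={x5}
components per intersection:
  U1: {x1,x3} {x2} {x4}
  U2: {x1} {x2} {x5}
  U3: {x2} {x4} {x5}
  U4: {x1,x3} {x4} {x5}
  U12: {x1} {x2}
  U13: {x2} {x4}
  U14: {x1,x3} {x4}
  U23: {x2} {x5}
  U24: {x1} {x5}
  U34: {x4} {x5}
  U123: {x2}
  U124: {x1}
  U134: {x4}
  U234: {x5}
C dims 12,12,4; δ0: rk 8, SNF 1^8; δ1: rk 4, SNF 1^4
Ȟ^0: (12−8)−0=4 ⇒ Z^4
Ȟ^1: (12−4)−8=0 ⇒ 0
Ȟ^2: (4−0)−4=0 ⇒ 0

Ȟ^0 ≅ Z^4,  Ȟ^1 ≅ 0,  Ȟ^2 ≅ 0


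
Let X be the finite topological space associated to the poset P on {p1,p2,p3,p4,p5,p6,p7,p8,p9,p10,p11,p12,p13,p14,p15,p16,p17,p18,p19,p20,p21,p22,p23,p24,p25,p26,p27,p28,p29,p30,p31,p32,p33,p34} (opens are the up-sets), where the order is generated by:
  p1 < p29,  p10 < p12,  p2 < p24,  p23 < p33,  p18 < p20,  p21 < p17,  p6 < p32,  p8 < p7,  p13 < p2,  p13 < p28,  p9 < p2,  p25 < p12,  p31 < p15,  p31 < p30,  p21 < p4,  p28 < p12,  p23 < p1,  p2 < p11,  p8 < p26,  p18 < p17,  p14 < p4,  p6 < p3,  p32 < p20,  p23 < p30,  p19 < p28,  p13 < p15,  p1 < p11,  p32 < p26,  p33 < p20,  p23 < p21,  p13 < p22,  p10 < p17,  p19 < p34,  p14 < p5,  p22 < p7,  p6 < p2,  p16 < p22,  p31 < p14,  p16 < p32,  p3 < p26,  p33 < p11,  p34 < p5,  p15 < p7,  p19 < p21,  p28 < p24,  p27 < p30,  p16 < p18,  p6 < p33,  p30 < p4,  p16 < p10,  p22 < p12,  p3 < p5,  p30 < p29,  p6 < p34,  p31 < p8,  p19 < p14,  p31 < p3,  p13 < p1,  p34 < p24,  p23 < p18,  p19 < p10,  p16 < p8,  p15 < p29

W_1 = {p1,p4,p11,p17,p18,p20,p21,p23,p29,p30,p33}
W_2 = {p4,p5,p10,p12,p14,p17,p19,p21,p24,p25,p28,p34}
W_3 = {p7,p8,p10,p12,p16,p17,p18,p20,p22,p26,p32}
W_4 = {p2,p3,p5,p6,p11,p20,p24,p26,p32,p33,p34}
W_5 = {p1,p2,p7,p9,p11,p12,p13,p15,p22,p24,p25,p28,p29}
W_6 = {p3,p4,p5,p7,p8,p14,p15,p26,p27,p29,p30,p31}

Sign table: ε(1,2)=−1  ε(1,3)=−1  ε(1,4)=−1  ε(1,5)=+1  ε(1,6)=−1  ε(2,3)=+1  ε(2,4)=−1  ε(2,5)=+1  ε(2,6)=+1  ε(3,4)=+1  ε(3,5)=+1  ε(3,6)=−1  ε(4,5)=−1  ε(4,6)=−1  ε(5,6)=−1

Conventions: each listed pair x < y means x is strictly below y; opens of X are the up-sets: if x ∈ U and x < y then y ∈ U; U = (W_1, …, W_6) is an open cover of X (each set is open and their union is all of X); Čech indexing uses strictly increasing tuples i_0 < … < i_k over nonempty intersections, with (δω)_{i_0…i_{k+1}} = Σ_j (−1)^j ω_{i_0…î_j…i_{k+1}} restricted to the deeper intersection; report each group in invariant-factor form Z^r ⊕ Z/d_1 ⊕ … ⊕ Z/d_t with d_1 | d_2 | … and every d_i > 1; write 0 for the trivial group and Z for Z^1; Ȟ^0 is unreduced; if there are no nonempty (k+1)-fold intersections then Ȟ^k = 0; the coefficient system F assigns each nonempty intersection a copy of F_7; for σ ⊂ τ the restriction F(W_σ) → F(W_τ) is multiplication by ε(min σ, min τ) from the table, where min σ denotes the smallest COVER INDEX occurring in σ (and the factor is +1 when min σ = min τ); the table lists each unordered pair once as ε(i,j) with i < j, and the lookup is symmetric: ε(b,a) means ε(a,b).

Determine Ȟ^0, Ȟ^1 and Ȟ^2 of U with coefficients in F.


nerve simplices:
  W12={p4,p17,p21} W13={p17,p18,p20} W14={p11,p20,p33} W15={p1,p11,p29} W16={p4,p29,p30} W23={p10,p12,p17} W24={p5,p24,p34} W25={p12,p24,p25,p28} W26={p4,p5,p14} W34={p20,p26,p32} W35={p7,p12,p22} W36={p7,p8,p26} W45={p2,p11,p24} W46={p3,p5,p26} W56={p7,p15,p29}
  W123={p17} W126={p4} W134={p20} W145={p11} W156={p29} W235={p12} W245={p24} W246={p5} W346={p26} W356={p7}
C dims 6,15,10; δ0: rk_F7 6; δ1: rk_F7 9
degree 0: 6−6−0 = 0 → Ȟ^0 ≅ 0
degree 1: 15−9−6 = 0 → Ȟ^1 ≅ 0
degree 2: 10−0−9 = 1 → Ȟ^2 ≅ Z/7

Ȟ^0 ≅ 0, Ȟ^1 ≅ 0, Ȟ^2 ≅ Z/7


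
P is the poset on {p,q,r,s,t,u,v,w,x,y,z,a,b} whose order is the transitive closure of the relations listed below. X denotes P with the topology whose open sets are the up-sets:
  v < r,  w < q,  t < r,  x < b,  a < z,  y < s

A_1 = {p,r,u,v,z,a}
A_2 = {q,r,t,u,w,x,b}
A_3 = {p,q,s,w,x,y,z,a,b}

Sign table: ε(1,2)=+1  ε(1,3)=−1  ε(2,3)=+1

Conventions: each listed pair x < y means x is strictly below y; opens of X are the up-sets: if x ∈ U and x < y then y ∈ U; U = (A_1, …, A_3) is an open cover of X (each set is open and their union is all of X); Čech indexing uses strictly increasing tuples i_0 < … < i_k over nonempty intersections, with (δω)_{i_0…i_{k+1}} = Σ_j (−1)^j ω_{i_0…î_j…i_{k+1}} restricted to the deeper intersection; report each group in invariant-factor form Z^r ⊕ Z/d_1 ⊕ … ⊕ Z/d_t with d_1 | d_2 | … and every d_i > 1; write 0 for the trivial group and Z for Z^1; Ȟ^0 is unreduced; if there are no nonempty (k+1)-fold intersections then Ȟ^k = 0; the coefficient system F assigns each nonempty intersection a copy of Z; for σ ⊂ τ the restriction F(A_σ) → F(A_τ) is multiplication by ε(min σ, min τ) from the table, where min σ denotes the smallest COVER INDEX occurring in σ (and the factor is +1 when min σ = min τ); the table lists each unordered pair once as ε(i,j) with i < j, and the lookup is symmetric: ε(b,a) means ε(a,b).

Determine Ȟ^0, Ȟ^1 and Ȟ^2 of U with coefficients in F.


nonempty overlaps:
  A12={r,u} A13={p,z,a} A23={q,w,x,b}
C dims 3,3; δ0: rk 3, SNF 1^2·2
degree 0: 3−3−0 = 0 → Ȟ^0 ≅ 0
degree 1: 3−0−3 = 0 plus torsion [2] → Ȟ^1 ≅ Z/2
degree 2: 0−0−0 = 0 → Ȟ^2 ≅ 0

Ȟ^0 ≅ 0,  Ȟ^1 ≅ Z/2,  Ȟ^2 ≅ 0


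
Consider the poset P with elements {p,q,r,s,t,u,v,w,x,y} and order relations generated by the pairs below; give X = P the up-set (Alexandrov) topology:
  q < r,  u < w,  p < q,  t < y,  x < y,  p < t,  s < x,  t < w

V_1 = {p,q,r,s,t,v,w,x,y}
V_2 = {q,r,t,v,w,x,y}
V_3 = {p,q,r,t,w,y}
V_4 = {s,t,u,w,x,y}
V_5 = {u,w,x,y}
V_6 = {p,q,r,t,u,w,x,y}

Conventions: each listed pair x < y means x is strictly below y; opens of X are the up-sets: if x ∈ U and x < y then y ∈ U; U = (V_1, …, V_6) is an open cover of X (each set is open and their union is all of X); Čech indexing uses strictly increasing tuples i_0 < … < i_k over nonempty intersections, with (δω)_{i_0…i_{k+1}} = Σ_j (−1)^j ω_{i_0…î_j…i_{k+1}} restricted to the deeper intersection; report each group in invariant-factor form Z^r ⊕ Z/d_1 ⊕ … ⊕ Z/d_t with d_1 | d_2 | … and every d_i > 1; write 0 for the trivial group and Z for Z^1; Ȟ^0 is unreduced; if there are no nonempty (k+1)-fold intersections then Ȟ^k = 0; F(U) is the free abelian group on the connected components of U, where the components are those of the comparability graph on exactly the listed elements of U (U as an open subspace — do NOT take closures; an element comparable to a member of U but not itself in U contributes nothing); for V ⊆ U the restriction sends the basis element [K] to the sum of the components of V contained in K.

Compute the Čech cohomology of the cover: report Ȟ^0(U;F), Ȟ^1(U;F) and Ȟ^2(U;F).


nonempty intersections:
  V12={q,r,t,v,w,x,y} V13={p,q,r,t,w,y} V14={s,t,w,x,y} V15={w,x,y} V16={p,q,r,t,w,x,y} V23={q,r,t,w,y} V24={t,w,x,y} V25={w,x,y} V26={q,r,t,w,x,y} V34={t,w,y} V35={w,y} V36={p,q,r,t,w,y} V45={u,w,x,y} V46={t,u,w,x,y} V56={u,w,x,y}
  V123={q,r,t,w,y} V124={t,w,x,y} V125={w,x,y} V126={q,r,t,w,x,y} V134={t,w,y} V135={w,y} V136={p,q,r,t,w,y} V145={w,x,y} V146={t,w,x,y} V156={w,x,y} V234={t,w,y} V235={w,y} V236={q,r,t,w,y} V245={w,x,y} V246={t,w,x,y} V256={w,x,y} V345={w,y} V346={t,w,y} V356={w,y} V456={u,w,x,y}
  V1234={t,w,y} V1235={w,y} V1236={q,r,t,w,y} V1245={w,x,y} V1246={t,w,x,y} V1256={w,x,y} V1345={w,y} V1346={t,w,y} V1356={w,y} V1456={w,x,y} V2345={w,y} V2346={t,w,y} V2356={w,y} V2456={w,x,y} V3456={w,y}
  V12345={w,y} V12346={t,w,y} V12356={w,y} V12456={w,x,y} V13456={w,y} V23456={w,y}
  V123456={w,y}
components per intersection:
  V1: {p,q,r,s,t,w,x,y} {v}
  V2: {q,r} {t,w,x,y} {v}
  V3: {p,q,r,t,w,y}
  V4: {s,t,u,w,x,y}
  V5: {u,w} {x,y}
  V6: {p,q,r,t,u,w,x,y}
  V12: {q,r} {t,w,x,y} {v}
  V13: {p,q,r,t,w,y}
  V14: {s,t,w,x,y}
  V15: {w} {x,y}
  V16: {p,q,r,t,w,x,y}
  V23: {q,r} {t,w,y}
  V24: {t,w,x,y}
  V25: {w} {x,y}
  V26: {q,r} {t,w,x,y}
  V34: {t,w,y}
  V35: {w} {y}
  V36: {p,q,r,t,w,y}
  V45: {u,w} {x,y}
  V46: {t,u,w,x,y}
  V56: {u,w} {x,y}
  V123: {q,r} {t,w,y}
  V124: {t,w,x,y}
  V125: {w} {x,y}
  V126: {q,r} {t,w,x,y}
  V134: {t,w,y}
  V135: {w} {y}
  V136: {p,q,r,t,w,y}
  V145: {w} {x,y}
  V146: {t,w,x,y}
  V156: {w} {x,y}
  V234: {t,w,y}
  V235: {w} {y}
  V236: {q,r} {t,w,y}
  V245: {w} {x,y}
  V246: {t,w,x,y}
  V256: {w} {x,y}
  V345: {w} {y}
  V346: {t,w,y}
  V356: {w} {y}
  V456: {u,w} {x,y}
  V1234: {t,w,y}
  V1235: {w} {y}
  V1236: {q,r} {t,w,y}
  V1245: {w} {x,y}
  V1246: {t,w,x,y}
  V1256: {w} {x,y}
  V1345: {w} {y}
  V1346: {t,w,y}
  V1356: {w} {y}
  V1456: {w} {x,y}
  V2345: {w} {y}
  V2346: {t,w,y}
  V2356: {w} {y}
  V2456: {w} {x,y}
  V3456: {w} {y}
  V12345: {w} {y}
  V12346: {t,w,y}
  V12356: {w} {y}
  V12456: {w} {x,y}
  V13456: {w} {y}
  V23456: {w} {y}
  V123456: {w} {y}
C dims 10,24,33,26; δ0: rk 8, SNF 1^8; δ1: rk 16, SNF 1^16; δ2: rk 17, SNF 1^17
Ȟ^0: (10−8)−0=2 ⇒ Z^2
Ȟ^1: (24−16)−8=0 ⇒ 0
Ȟ^2: (33−17)−16=0 ⇒ 0

Ȟ^0 = Z^2, Ȟ^1 = 0, Ȟ^2 = 0


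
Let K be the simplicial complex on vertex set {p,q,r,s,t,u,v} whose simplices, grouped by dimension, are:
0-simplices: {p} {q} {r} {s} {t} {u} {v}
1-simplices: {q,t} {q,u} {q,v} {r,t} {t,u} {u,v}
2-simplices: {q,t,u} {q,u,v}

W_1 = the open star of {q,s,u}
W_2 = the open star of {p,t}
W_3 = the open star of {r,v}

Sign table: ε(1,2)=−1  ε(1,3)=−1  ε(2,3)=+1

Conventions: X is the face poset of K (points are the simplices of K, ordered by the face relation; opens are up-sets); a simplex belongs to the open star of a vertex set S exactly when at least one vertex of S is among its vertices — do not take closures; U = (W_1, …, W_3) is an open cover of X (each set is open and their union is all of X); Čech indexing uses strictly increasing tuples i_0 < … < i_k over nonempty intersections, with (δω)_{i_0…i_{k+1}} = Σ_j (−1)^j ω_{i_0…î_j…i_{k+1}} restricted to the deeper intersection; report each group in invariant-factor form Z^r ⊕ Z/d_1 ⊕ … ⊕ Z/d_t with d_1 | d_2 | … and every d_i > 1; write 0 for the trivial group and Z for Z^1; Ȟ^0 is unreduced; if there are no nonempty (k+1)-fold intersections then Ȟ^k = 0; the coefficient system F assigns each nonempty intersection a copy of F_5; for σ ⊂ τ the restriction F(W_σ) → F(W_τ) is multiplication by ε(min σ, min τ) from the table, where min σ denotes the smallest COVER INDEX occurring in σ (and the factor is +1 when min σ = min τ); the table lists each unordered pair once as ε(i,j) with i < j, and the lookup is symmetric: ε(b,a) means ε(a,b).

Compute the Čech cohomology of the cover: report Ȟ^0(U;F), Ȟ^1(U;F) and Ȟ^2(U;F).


nerve simplices:
  W1={{q},{s},{u},{q,t},{q,u},{q,v},{t,u},{u,v},{q,t,u},{q,u,v}} W2={{p},{t},{q,t},{r,t},{t,u},{q,t,u}} W3={{r},{v},{q,v},{r,t},{u,v},{q,u,v}}
  W12={{q,t},{t,u},{q,t,u}} W13={{q,v},{u,v},{q,u,v}} W23={{r,t}}
C dims 3,3; δ0: rk_F5 2
degree 0: 3−2−0 = 1 → Ȟ^0 ≅ Z/5
degree 1: 3−0−2 = 1 → Ȟ^1 ≅ Z/5
degree 2: 0−0−0 = 0 → Ȟ^2 ≅ 0

Ȟ^0 = Z/5; Ȟ^1 = Z/5; Ȟ^2 = 0


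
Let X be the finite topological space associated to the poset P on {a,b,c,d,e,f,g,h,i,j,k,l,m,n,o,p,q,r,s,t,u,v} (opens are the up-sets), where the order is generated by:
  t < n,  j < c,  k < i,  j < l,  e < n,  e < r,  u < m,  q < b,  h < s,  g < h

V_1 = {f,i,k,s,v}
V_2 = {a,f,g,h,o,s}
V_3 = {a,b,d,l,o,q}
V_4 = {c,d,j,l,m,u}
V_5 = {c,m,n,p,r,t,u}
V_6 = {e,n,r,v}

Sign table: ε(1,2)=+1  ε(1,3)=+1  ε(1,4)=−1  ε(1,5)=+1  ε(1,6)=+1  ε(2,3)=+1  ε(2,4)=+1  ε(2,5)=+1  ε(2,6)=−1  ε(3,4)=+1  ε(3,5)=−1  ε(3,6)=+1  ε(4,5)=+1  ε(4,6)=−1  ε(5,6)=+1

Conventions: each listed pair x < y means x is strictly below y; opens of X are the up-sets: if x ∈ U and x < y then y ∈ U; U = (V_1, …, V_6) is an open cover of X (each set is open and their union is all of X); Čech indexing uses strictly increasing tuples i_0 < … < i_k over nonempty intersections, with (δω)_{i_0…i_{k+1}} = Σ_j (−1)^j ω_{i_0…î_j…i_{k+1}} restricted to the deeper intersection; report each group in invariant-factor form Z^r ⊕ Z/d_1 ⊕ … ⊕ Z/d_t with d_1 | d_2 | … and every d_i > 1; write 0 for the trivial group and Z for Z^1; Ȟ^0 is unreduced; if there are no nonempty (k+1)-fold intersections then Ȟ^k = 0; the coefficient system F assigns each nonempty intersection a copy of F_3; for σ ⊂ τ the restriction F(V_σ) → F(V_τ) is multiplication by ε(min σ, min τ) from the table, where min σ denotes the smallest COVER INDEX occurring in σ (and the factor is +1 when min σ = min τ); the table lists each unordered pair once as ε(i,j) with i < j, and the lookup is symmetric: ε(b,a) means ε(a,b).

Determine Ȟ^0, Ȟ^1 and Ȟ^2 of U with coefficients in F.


intersection data:
  V12={f,s} V16={v} V23={a,o} V34={d,l} V45={c,m,u} V56={n,r}
C dims 6,6; δ0: rk_F3 5
Ȟ^0 = (6 − 5) − 0 = 1, so Ȟ^0 ≅ Z/3
Ȟ^1 = (6 − 0) − 5 = 1, so Ȟ^1 ≅ Z/3
Ȟ^2 = (0 − 0) − 0 = 0, so Ȟ^2 ≅ 0

Ȟ^0(U;F) ≅ Z/3; Ȟ^1(U;F) ≅ Z/3; Ȟ^2(U;F) ≅ 0


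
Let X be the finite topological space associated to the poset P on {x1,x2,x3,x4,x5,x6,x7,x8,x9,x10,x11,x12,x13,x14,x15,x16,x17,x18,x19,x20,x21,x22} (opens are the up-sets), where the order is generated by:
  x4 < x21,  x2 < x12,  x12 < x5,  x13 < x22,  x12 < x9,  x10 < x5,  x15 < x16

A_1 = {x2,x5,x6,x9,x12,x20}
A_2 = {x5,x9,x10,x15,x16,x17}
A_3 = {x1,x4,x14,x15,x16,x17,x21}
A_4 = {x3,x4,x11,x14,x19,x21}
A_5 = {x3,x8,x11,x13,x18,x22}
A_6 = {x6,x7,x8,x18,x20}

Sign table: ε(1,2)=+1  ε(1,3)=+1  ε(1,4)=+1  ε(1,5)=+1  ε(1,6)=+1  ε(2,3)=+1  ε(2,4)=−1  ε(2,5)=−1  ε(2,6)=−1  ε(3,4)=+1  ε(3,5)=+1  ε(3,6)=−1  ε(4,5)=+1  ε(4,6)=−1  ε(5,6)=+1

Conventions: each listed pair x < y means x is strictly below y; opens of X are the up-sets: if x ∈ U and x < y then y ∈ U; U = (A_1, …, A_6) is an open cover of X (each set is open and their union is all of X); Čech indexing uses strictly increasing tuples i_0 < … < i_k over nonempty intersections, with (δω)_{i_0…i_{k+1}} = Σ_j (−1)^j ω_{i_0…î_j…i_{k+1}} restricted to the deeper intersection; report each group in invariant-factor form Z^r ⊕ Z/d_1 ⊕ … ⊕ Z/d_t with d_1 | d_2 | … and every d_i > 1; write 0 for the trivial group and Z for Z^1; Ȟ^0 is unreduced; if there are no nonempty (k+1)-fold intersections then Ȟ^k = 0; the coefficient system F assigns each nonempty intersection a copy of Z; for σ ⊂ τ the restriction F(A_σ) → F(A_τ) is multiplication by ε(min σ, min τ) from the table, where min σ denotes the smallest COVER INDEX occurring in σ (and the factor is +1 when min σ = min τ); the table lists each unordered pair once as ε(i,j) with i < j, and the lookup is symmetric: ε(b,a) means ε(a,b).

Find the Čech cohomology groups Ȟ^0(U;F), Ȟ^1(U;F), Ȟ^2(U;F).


Ȟ^0(U;F) ≅ Z, Ȟ^1(U;F) ≅ Z, Ȟ^2(U;F) ≅ 0

nerve of the cover:
  A12={x5,x9} A16={x6,x20} A23={x15,x16,x17} A34={x4,x14,x21} A45={x3,x11} A56={x8,x18}
C dims 6,6; δ0: rk 5, SNF 1^5
Ȟ^0 = (6 − 5) − 0 = 1, so Ȟ^0 ≅ Z
Ȟ^1 = (6 − 0) − 5 = 1, so Ȟ^1 ≅ Z
Ȟ^2 = (0 − 0) − 0 = 0, so Ȟ^2 ≅ 0


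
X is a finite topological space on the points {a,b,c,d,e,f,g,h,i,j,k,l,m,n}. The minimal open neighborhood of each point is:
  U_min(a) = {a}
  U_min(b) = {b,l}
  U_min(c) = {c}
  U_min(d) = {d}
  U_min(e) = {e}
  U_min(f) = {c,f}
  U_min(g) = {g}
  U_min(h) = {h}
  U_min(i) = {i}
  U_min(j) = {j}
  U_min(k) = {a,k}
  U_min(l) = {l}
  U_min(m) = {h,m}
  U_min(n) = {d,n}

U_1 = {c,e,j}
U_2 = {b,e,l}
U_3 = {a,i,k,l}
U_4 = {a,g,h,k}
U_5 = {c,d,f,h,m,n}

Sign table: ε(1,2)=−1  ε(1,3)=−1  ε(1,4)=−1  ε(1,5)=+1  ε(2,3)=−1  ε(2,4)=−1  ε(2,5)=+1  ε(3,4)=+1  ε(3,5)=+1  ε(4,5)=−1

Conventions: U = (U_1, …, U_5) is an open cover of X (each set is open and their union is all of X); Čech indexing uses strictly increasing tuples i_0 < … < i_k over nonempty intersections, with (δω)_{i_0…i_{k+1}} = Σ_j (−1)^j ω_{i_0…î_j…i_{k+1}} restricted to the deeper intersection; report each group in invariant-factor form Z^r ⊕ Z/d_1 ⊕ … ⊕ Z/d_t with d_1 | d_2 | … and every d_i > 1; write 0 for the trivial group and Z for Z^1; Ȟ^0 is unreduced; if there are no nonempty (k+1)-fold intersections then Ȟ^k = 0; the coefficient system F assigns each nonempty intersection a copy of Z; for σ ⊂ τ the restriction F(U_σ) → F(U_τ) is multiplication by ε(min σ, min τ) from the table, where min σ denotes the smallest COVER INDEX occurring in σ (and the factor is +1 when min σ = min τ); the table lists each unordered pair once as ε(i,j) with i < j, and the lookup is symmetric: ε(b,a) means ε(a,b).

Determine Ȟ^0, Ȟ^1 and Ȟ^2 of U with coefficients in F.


nonempty overlaps:
  U12={e} U15={c} U23={l} U34={a,k} U45={h}
C dims 5,5; δ0: rk 5, SNF 1^4·2
degree 0: 5−5−0 = 0 → Ȟ^0 ≅ 0
degree 1: 5−0−5 = 0 plus torsion [2] → Ȟ^1 ≅ Z/2
degree 2: 0−0−0 = 0 → Ȟ^2 ≅ 0

Ȟ^0(U;F) ≅ 0,  Ȟ^1(U;F) ≅ Z/2,  Ȟ^2(U;F) ≅ 0


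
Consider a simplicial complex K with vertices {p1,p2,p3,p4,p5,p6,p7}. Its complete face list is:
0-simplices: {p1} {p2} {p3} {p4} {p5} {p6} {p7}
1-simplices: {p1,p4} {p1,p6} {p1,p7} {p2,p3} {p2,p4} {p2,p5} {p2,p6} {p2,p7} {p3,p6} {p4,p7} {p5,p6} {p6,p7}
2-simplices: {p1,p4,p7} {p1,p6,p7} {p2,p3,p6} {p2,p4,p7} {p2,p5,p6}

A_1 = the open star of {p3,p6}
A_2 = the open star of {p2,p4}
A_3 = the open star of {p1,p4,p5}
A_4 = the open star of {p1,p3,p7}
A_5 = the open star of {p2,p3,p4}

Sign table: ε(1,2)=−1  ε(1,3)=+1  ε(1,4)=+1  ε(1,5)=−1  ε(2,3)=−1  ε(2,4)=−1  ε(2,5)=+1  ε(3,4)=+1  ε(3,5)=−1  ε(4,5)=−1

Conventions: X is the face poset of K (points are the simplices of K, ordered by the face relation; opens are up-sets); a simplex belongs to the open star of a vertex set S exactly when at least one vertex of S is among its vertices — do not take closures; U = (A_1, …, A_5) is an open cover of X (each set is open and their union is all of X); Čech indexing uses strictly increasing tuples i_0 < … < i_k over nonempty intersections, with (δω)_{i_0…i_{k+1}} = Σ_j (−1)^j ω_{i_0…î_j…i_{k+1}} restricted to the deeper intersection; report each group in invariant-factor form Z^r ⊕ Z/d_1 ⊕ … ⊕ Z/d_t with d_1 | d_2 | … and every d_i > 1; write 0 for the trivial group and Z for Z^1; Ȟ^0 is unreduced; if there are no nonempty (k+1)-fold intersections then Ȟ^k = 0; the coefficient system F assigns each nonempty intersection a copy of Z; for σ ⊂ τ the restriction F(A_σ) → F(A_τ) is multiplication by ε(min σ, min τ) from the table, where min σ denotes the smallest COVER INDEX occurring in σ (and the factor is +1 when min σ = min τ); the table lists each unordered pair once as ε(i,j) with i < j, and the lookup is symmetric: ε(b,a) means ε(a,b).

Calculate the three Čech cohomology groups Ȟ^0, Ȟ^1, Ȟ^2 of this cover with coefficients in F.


Ȟ^0(U;F) ≅ Z; Ȟ^1(U;F) ≅ 0; Ȟ^2(U;F) ≅ Z

cover nerve:
  A1={{p3},{p6},{p1,p6},{p2,p3},{p2,p6},{p3,p6},{p5,p6},{p6,p7},{p1,p6,p7},{p2,p3,p6},{p2,p5,p6}} A2={{p2},{p4},{p1,p4},{p2,p3},{p2,p4},{p2,p5},{p2,p6},{p2,p7},{p4,p7},{p1,p4,p7},{p2,p3,p6},{p2,p4,p7},{p2,p5,p6}} A3={{p1},{p4},{p5},{p1,p4},{p1,p6},{p1,p7},{p2,p4},{p2,p5},{p4,p7},{p5,p6},{p1,p4,p7},{p1,p6,p7},{p2,p4,p7},{p2,p5,p6}} A4={{p1},{p3},{p7},{p1,p4},{p1,p6},{p1,p7},{p2,p3},{p2,p7},{p3,p6},{p4,p7},{p6,p7},{p1,p4,p7},{p1,p6,p7},{p2,p3,p6},{p2,p4,p7}} A5={{p2},{p3},{p4},{p1,p4},{p2,p3},{p2,p4},{p2,p5},{p2,p6},{p2,p7},{p3,p6},{p4,p7},{p1,p4,p7},{p2,p3,p6},{p2,p4,p7},{p2,p5,p6}}
  A12={{p2,p3},{p2,p6},{p2,p3,p6},{p2,p5,p6}} A13={{p1,p6},{p5,p6},{p1,p6,p7},{p2,p5,p6}} A14={{p3},{p1,p6},{p2,p3},{p3,p6},{p6,p7},{p1,p6,p7},{p2,p3,p6}} A15={{p3},{p2,p3},{p2,p6},{p3,p6},{p2,p3,p6},{p2,p5,p6}} A23={{p4},{p1,p4},{p2,p4},{p2,p5},{p4,p7},{p1,p4,p7},{p2,p4,p7},{p2,p5,p6}} A24={{p1,p4},{p2,p3},{p2,p7},{p4,p7},{p1,p4,p7},{p2,p3,p6},{p2,p4,p7}} A25={{p2},{p4},{p1,p4},{p2,p3},{p2,p4},{p2,p5},{p2,p6},{p2,p7},{p4,p7},{p1,p4,p7},{p2,p3,p6},{p2,p4,p7},{p2,p5,p6}} A34={{p1},{p1,p4},{p1,p6},{p1,p7},{p4,p7},{p1,p4,p7},{p1,p6,p7},{p2,p4,p7}} A35={{p4},{p1,p4},{p2,p4},{p2,p5},{p4,p7},{p1,p4,p7},{p2,p4,p7},{p2,p5,p6}} A45={{p3},{p1,p4},{p2,p3},{p2,p7},{p3,p6},{p4,p7},{p1,p4,p7},{p2,p3,p6},{p2,p4,p7}}
  A123={{p2,p5,p6}} A124={{p2,p3},{p2,p3,p6}} A125={{p2,p3},{p2,p6},{p2,p3,p6},{p2,p5,p6}} A134={{p1,p6},{p1,p6,p7}} A135={{p2,p5,p6}} A145={{p3},{p2,p3},{p3,p6},{p2,p3,p6}} A234={{p1,p4},{p4,p7},{p1,p4,p7},{p2,p4,p7}} A235={{p4},{p1,p4},{p2,p4},{p2,p5},{p4,p7},{p1,p4,p7},{p2,p4,p7},{p2,p5,p6}} A245={{p1,p4},{p2,p3},{p2,p7},{p4,p7},{p1,p4,p7},{p2,p3,p6},{p2,p4,p7}} A345={{p1,p4},{p4,p7},{p1,p4,p7},{p2,p4,p7}}
  A1235={{p2,p5,p6}} A1245={{p2,p3},{p2,p3,p6}} A2345={{p1,p4},{p4,p7},{p1,p4,p7},{p2,p4,p7}}
C dims 5,10,10,3; δ0: rk 4, SNF 1^4; δ1: rk 6, SNF 1^6; δ2: rk 3, SNF 1^3
Ȟ^0: (5−4)−0=1 ⇒ Z
Ȟ^1: (10−6)−4=0 ⇒ 0
Ȟ^2: (10−3)−6=1 ⇒ Z


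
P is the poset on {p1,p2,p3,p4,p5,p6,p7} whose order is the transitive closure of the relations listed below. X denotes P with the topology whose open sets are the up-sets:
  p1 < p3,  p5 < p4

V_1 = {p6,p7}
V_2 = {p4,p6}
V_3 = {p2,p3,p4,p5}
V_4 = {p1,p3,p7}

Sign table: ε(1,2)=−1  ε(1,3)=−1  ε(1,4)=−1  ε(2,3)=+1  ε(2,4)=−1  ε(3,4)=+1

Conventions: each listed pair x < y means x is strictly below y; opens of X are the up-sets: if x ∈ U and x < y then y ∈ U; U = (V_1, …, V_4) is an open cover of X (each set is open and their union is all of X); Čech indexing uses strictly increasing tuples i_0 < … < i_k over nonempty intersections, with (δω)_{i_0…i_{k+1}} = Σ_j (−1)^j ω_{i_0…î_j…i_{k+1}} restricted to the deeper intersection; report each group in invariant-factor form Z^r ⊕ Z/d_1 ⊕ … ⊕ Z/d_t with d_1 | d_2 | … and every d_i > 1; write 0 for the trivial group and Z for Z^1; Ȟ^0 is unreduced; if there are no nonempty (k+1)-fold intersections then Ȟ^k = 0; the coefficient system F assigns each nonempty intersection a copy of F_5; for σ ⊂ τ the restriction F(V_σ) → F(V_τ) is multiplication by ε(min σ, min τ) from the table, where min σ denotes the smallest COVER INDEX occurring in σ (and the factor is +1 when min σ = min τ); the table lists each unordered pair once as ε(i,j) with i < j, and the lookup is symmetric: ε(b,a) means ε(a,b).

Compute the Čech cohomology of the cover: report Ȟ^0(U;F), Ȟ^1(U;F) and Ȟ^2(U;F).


nonempty intersections:
  V12={p6} V14={p7} V23={p4} V34={p3}
C dims 4,4; δ0: rk_F5 3
Ȟ^0: (4−3)−0=1 ⇒ Z/5
Ȟ^1: (4−0)−3=1 ⇒ Z/5
Ȟ^2: (0−0)−0=0 ⇒ 0

Ȟ^0 = Z/5,  Ȟ^1 = Z/5,  Ȟ^2 = 0


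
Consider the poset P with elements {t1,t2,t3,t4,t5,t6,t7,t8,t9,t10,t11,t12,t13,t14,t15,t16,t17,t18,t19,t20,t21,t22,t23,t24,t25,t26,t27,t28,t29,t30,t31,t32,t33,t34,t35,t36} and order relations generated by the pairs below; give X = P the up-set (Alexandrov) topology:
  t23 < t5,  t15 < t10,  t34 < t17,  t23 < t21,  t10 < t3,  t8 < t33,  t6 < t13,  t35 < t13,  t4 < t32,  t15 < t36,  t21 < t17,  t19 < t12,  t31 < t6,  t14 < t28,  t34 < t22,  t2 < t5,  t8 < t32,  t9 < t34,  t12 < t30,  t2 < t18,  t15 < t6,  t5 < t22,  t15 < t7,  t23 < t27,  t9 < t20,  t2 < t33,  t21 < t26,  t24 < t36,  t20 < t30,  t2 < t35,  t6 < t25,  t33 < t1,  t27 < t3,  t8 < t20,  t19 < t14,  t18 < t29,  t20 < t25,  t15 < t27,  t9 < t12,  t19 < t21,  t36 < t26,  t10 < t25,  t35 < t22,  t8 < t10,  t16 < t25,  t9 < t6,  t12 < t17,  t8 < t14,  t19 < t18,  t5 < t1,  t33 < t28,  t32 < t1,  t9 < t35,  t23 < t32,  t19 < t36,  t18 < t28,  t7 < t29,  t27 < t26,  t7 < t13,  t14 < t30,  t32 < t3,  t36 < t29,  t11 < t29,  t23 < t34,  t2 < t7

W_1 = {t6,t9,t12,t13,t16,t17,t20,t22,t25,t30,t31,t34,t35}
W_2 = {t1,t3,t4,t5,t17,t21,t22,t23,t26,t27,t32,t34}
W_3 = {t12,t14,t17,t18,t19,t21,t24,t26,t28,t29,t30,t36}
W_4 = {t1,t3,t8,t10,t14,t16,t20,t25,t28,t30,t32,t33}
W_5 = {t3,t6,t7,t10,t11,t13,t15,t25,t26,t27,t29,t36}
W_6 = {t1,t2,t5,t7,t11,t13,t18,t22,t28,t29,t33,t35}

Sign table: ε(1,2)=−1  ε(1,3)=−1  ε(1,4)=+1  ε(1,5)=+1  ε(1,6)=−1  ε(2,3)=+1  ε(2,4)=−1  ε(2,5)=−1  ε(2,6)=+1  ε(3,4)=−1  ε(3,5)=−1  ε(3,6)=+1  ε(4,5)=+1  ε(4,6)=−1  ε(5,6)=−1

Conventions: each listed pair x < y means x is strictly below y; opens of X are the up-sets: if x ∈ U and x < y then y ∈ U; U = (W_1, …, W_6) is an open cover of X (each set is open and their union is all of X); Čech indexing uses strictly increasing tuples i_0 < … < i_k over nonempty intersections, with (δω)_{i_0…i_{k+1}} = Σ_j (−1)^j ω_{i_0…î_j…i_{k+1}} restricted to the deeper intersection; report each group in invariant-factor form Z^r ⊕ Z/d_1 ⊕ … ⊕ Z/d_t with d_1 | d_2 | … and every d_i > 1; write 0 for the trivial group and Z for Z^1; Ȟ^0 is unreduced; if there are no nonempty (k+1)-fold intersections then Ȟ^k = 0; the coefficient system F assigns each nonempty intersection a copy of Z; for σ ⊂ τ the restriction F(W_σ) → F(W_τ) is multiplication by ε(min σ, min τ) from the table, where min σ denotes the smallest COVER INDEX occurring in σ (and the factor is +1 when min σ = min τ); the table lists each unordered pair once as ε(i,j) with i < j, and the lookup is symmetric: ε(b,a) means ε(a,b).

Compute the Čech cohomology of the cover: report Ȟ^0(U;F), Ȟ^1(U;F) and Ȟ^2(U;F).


cover nerve:
  W12={t17,t22,t34} W13={t12,t17,t30} W14={t16,t20,t25,t30} W15={t6,t13,t25} W16={t13,t22,t35} W23={t17,t21,t26} W24={t1,t3,t32} W25={t3,t26,t27} W26={t1,t5,t22} W34={t14,t28,t30} W35={t26,t29,t36} W36={t18,t28,t29} W45={t3,t10,t25} W46={t1,t28,t33} W56={t7,t11,t13,t29}
  W123={t17} W126={t22} W134={t30} W145={t25} W156={t13} W235={t26} W245={t3} W246={t1} W346={t28} W356={t29}
C dims 6,15,10; δ0: rk 5, SNF 1^5; δ1: rk 10, SNF 1^9·2
Ȟ^0: (6−5)−0=1 ⇒ Z
Ȟ^1: (15−10)−5=0 ⇒ 0
Ȟ^2: (10−0)−10=0 plus torsion [2] ⇒ Z/2

Ȟ^0 ≅ Z, Ȟ^1 ≅ 0, Ȟ^2 ≅ Z/2


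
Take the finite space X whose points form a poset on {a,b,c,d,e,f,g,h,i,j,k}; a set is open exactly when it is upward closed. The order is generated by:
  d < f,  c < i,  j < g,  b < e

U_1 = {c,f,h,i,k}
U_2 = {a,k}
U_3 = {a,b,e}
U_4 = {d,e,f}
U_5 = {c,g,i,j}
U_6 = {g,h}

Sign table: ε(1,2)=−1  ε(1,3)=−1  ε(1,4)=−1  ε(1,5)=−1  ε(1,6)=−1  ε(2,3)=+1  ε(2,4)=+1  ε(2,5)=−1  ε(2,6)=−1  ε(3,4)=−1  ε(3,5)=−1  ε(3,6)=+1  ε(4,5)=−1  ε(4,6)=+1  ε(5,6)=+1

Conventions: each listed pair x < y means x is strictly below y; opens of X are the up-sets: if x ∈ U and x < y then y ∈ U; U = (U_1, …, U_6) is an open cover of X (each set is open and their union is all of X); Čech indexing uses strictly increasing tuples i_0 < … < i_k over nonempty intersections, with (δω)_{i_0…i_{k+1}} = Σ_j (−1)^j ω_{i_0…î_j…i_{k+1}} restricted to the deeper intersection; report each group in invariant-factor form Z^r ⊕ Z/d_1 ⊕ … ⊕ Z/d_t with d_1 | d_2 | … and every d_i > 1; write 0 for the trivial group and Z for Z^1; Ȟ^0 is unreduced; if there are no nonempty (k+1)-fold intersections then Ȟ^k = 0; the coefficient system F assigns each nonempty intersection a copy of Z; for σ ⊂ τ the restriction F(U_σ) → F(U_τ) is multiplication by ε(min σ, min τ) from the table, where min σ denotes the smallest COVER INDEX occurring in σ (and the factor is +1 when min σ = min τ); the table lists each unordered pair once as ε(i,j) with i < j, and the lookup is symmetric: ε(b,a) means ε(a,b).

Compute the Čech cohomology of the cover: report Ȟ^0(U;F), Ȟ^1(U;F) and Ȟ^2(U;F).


Ȟ^0(U;F) ≅ 0, Ȟ^1(U;F) ≅ Z ⊕ Z/2, Ȟ^2(U;F) ≅ 0

nonempty intersections:
  U12={k} U14={f} U15={c,i} U16={h} U23={a} U34={e} U56={g}
C dims 6,7; δ0: rk 6, SNF 1^5·2
Ȟ^0: (6−6)−0=0 ⇒ 0
Ȟ^1: (7−0)−6=1 plus torsion [2] ⇒ Z ⊕ Z/2
Ȟ^2: (0−0)−0=0 ⇒ 0


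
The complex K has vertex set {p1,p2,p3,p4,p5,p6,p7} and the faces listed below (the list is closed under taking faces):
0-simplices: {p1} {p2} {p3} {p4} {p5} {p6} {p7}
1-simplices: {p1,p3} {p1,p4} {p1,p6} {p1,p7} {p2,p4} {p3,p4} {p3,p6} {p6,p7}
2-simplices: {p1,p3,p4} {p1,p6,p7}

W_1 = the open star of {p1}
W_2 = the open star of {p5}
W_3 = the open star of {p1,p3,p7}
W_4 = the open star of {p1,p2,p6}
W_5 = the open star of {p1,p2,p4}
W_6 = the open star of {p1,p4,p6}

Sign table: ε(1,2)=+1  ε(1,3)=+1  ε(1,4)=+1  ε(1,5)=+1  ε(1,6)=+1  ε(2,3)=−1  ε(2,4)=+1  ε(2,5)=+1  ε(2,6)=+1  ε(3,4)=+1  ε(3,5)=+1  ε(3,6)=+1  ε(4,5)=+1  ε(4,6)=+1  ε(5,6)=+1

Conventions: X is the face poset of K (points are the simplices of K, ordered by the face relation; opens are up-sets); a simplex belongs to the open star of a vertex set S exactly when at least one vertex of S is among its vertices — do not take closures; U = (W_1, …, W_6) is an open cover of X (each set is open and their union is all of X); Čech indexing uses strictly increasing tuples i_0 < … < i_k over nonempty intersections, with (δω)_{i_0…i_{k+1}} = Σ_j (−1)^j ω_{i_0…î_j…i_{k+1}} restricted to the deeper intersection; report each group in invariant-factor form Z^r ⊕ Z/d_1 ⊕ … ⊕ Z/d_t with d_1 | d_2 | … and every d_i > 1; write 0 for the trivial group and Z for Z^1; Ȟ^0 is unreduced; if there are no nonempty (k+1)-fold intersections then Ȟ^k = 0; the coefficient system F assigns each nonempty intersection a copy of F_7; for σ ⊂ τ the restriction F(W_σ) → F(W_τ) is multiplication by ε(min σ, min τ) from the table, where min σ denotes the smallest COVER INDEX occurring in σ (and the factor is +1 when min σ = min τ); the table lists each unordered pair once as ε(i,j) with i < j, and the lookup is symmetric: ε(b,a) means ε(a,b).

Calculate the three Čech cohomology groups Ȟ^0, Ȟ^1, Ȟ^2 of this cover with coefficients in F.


Ȟ^0(U;F) ≅ Z/7 ⊕ Z/7, Ȟ^1(U;F) ≅ 0, Ȟ^2(U;F) ≅ 0

nerve simplices:
  W1={{p1},{p1,p3},{p1,p4},{p1,p6},{p1,p7},{p1,p3,p4},{p1,p6,p7}} W2={{p5}} W3={{p1},{p3},{p7},{p1,p3},{p1,p4},{p1,p6},{p1,p7},{p3,p4},{p3,p6},{p6,p7},{p1,p3,p4},{p1,p6,p7}} W4={{p1},{p2},{p6},{p1,p3},{p1,p4},{p1,p6},{p1,p7},{p2,p4},{p3,p6},{p6,p7},{p1,p3,p4},{p1,p6,p7}} W5={{p1},{p2},{p4},{p1,p3},{p1,p4},{p1,p6},{p1,p7},{p2,p4},{p3,p4},{p1,p3,p4},{p1,p6,p7}} W6={{p1},{p4},{p6},{p1,p3},{p1,p4},{p1,p6},{p1,p7},{p2,p4},{p3,p4},{p3,p6},{p6,p7},{p1,p3,p4},{p1,p6,p7}}
  W13={{p1},{p1,p3},{p1,p4},{p1,p6},{p1,p7},{p1,p3,p4},{p1,p6,p7}} W14={{p1},{p1,p3},{p1,p4},{p1,p6},{p1,p7},{p1,p3,p4},{p1,p6,p7}} W15={{p1},{p1,p3},{p1,p4},{p1,p6},{p1,p7},{p1,p3,p4},{p1,p6,p7}} W16={{p1},{p1,p3},{p1,p4},{p1,p6},{p1,p7},{p1,p3,p4},{p1,p6,p7}} W34={{p1},{p1,p3},{p1,p4},{p1,p6},{p1,p7},{p3,p6},{p6,p7},{p1,p3,p4},{p1,p6,p7}} W35={{p1},{p1,p3},{p1,p4},{p1,p6},{p1,p7},{p3,p4},{p1,p3,p4},{p1,p6,p7}} W36={{p1},{p1,p3},{p1,p4},{p1,p6},{p1,p7},{p3,p4},{p3,p6},{p6,p7},{p1,p3,p4},{p1,p6,p7}} W45={{p1},{p2},{p1,p3},{p1,p4},{p1,p6},{p1,p7},{p2,p4},{p1,p3,p4},{p1,p6,p7}} W46={{p1},{p6},{p1,p3},{p1,p4},{p1,p6},{p1,p7},{p2,p4},{p3,p6},{p6,p7},{p1,p3,p4},{p1,p6,p7}} W56={{p1},{p4},{p1,p3},{p1,p4},{p1,p6},{p1,p7},{p2,p4},{p3,p4},{p1,p3,p4},{p1,p6,p7}}
  W134={{p1},{p1,p3},{p1,p4},{p1,p6},{p1,p7},{p1,p3,p4},{p1,p6,p7}} W135={{p1},{p1,p3},{p1,p4},{p1,p6},{p1,p7},{p1,p3,p4},{p1,p6,p7}} W136={{p1},{p1,p3},{p1,p4},{p1,p6},{p1,p7},{p1,p3,p4},{p1,p6,p7}} W145={{p1},{p1,p3},{p1,p4},{p1,p6},{p1,p7},{p1,p3,p4},{p1,p6,p7}} W146={{p1},{p1,p3},{p1,p4},{p1,p6},{p1,p7},{p1,p3,p4},{p1,p6,p7}} W156={{p1},{p1,p3},{p1,p4},{p1,p6},{p1,p7},{p1,p3,p4},{p1,p6,p7}} W345={{p1},{p1,p3},{p1,p4},{p1,p6},{p1,p7},{p1,p3,p4},{p1,p6,p7}} W346={{p1},{p1,p3},{p1,p4},{p1,p6},{p1,p7},{p3,p6},{p6,p7},{p1,p3,p4},{p1,p6,p7}} W356={{p1},{p1,p3},{p1,p4},{p1,p6},{p1,p7},{p3,p4},{p1,p3,p4},{p1,p6,p7}} W456={{p1},{p1,p3},{p1,p4},{p1,p6},{p1,p7},{p2,p4},{p1,p3,p4},{p1,p6,p7}}
  W1345={{p1},{p1,p3},{p1,p4},{p1,p6},{p1,p7},{p1,p3,p4},{p1,p6,p7}} W1346={{p1},{p1,p3},{p1,p4},{p1,p6},{p1,p7},{p1,p3,p4},{p1,p6,p7}} W1356={{p1},{p1,p3},{p1,p4},{p1,p6},{p1,p7},{p1,p3,p4},{p1,p6,p7}} W1456={{p1},{p1,p3},{p1,p4},{p1,p6},{p1,p7},{p1,p3,p4},{p1,p6,p7}} W3456={{p1},{p1,p3},{p1,p4},{p1,p6},{p1,p7},{p1,p3,p4},{p1,p6,p7}}
  W13456={{p1},{p1,p3},{p1,p4},{p1,p6},{p1,p7},{p1,p3,p4},{p1,p6,p7}}
C dims 6,10,10,5; δ0: rk_F7 4; δ1: rk_F7 6; δ2: rk_F7 4
degree 0: 6−4−0 = 2 → Ȟ^0 ≅ Z/7 ⊕ Z/7
degree 1: 10−6−4 = 0 → Ȟ^1 ≅ 0
degree 2: 10−4−6 = 0 → Ȟ^2 ≅ 0


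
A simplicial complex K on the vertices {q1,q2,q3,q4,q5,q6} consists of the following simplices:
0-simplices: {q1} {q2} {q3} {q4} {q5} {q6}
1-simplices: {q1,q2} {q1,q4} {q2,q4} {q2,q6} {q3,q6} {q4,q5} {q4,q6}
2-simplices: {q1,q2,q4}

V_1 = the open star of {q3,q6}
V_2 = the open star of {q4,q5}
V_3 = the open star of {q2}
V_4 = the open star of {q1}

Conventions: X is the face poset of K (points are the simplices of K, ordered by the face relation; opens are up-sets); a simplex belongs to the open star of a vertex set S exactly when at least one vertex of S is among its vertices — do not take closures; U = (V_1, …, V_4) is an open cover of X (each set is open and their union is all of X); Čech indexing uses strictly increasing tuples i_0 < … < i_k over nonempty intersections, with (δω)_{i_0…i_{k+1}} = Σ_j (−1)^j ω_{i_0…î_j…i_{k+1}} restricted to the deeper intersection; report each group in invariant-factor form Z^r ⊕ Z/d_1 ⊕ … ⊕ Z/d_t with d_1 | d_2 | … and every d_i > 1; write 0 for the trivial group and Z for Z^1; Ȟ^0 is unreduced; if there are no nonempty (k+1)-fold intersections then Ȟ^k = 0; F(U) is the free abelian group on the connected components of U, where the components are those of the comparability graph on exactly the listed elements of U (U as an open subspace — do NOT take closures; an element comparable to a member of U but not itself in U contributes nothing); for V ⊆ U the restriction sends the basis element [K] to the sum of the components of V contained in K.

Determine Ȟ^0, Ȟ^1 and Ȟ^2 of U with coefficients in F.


nerve of the cover:
  V1={{q3},{q6},{q2,q6},{q3,q6},{q4,q6}} V2={{q4},{q5},{q1,q4},{q2,q4},{q4,q5},{q4,q6},{q1,q2,q4}} V3={{q2},{q1,q2},{q2,q4},{q2,q6},{q1,q2,q4}} V4={{q1},{q1,q2},{q1,q4},{q1,q2,q4}}
  V12={{q4,q6}} V13={{q2,q6}} V23={{q2,q4},{q1,q2,q4}} V24={{q1,q4},{q1,q2,q4}} V34={{q1,q2},{q1,q2,q4}}
  V234={{q1,q2,q4}}
components per intersection:
  V1: {{q3},{q6},{q2,q6},{q3,q6},{q4,q6}}
  V2: {{q4},{q5},{q1,q4},{q2,q4},{q4,q5},{q4,q6},{q1,q2,q4}}
  V3: {{q2},{q1,q2},{q2,q4},{q2,q6},{q1,q2,q4}}
  V4: {{q1},{q1,q2},{q1,q4},{q1,q2,q4}}
  V12: {{q4,q6}}
  V13: {{q2,q6}}
  V23: {{q2,q4},{q1,q2,q4}}
  V24: {{q1,q4},{q1,q2,q4}}
  V34: {{q1,q2},{q1,q2,q4}}
  V234: {{q1,q2,q4}}
C dims 4,5,1; δ0: rk 3, SNF 1^3; δ1: rk 1, SNF 1^1
Ȟ^0 = (4 − 3) − 0 = 1, so Ȟ^0 ≅ Z
Ȟ^1 = (5 − 1) − 3 = 1, so Ȟ^1 ≅ Z
Ȟ^2 = (1 − 0) − 1 = 0, so Ȟ^2 ≅ 0

Ȟ^0 ≅ Z,  Ȟ^1 ≅ Z,  Ȟ^2 ≅ 0
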